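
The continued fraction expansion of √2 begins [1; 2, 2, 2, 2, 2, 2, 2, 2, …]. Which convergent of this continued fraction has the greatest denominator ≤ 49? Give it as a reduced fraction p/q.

a_0 = 1: 1/1  (≤ bound)
a_1 = 2: 3/2  (≤ bound)
a_2 = 2: 7/5  (≤ bound)
a_3 = 2: 17/12  (≤ bound)
a_4 = 2: 41/29  (≤ bound)
a_5 = 2: 99/70  (> 49, stop)

41/29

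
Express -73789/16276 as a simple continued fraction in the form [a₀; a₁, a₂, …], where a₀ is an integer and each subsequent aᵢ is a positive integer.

Apply division with remainder until the remainder is 0:
⌊-73789/16276⌋ = -5, remainder 7591
⌊16276/7591⌋ = 2, remainder 1094
⌊7591/1094⌋ = 6, remainder 1027
⌊1094/1027⌋ = 1, remainder 67
⌊1027/67⌋ = 15, remainder 22
⌊67/22⌋ = 3, remainder 1
⌊22/1⌋ = 22, remainder 0

[-5; 2, 6, 1, 15, 3, 22]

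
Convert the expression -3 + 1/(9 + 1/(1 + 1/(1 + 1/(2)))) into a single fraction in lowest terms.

-139/48

a_0 = -3: -3/1
a_1 = 9: -26/9
a_2 = 1: -29/10
a_3 = 1: -55/19
a_4 = 2: -139/48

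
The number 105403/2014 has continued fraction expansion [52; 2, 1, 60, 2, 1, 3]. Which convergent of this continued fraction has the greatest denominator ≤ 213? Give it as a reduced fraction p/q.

a_0 = 52: 52/1  (≤ bound)
a_1 = 2: 105/2  (≤ bound)
a_2 = 1: 157/3  (≤ bound)
a_3 = 60: 9525/182  (≤ bound)
a_4 = 2: 19207/367  (> 213, stop)

9525/182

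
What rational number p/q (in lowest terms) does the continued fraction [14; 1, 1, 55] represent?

1610/111

Start with 55.
1 + 1/(55/1) = 1 + 1/55 = 56/55
1 + 1/(56/55) = 1 + 55/56 = 111/56
14 + 1/(111/56) = 14 + 56/111 = 1610/111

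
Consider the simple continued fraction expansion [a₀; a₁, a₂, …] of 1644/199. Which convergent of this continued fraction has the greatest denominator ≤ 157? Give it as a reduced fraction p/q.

List convergents until the denominator exceeds the bound:
a_0 = 8: 8/1  (≤ bound)
a_1 = 3: 25/3  (≤ bound)
a_2 = 1: 33/4  (≤ bound)
a_3 = 4: 157/19  (≤ bound)
a_4 = 1: 190/23  (≤ bound)
a_5 = 3: 727/88  (≤ bound)
a_6 = 2: 1644/199  (> 157, stop)

727/88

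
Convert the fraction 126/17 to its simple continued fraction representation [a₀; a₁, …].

Repeatedly divide and take the remainder:
126 ÷ 17 → quotient 7, remainder 7
17 ÷ 7 → quotient 2, remainder 3
7 ÷ 3 → quotient 2, remainder 1
3 ÷ 1 → quotient 3, remainder 0

[7; 2, 2, 3]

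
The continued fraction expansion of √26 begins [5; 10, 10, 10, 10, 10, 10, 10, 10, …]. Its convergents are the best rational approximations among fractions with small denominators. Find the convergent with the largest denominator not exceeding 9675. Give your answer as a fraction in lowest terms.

5201/1020

List convergents until the denominator exceeds the bound:
a_0 = 5: 5/1  (≤ bound)
a_1 = 10: 51/10  (≤ bound)
a_2 = 10: 515/101  (≤ bound)
a_3 = 10: 5201/1020  (≤ bound)
a_4 = 10: 52525/10301  (> 9675, stop)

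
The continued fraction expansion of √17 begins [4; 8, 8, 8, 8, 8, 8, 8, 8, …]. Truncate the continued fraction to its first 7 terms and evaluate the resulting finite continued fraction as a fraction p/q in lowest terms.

1166876/283009

Use the convergent recurrence hₖ = aₖ·hₖ₋₁ + hₖ₋₂ (and likewise for the denominators kₖ):
a_0 = 4: 4/1
a_1 = 8: 33/8
a_2 = 8: 268/65
a_3 = 8: 2177/528
a_4 = 8: 17684/4289
a_5 = 8: 143649/34840
a_6 = 8: 1166876/283009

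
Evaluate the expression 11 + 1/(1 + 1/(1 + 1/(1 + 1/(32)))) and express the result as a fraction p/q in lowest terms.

Start with 32.
1 + 1/(32/1) = 1 + 1/32 = 33/32
1 + 1/(33/32) = 1 + 32/33 = 65/33
1 + 1/(65/33) = 1 + 33/65 = 98/65
11 + 1/(98/65) = 11 + 65/98 = 1143/98

1143/98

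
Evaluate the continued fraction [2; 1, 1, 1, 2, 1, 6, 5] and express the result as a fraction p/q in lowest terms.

Start with 5.
6 + 1/(5/1) = 6 + 1/5 = 31/5
1 + 1/(31/5) = 1 + 5/31 = 36/31
2 + 1/(36/31) = 2 + 31/36 = 103/36
1 + 1/(103/36) = 1 + 36/103 = 139/103
1 + 1/(139/103) = 1 + 103/139 = 242/139
1 + 1/(242/139) = 1 + 139/242 = 381/242
2 + 1/(381/242) = 2 + 242/381 = 1004/381

1004/381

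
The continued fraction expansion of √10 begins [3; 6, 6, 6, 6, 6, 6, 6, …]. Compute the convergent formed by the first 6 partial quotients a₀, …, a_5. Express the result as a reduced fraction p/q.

a_0 = 3: 3/1
a_1 = 6: 19/6
a_2 = 6: 117/37
a_3 = 6: 721/228
a_4 = 6: 4443/1405
a_5 = 6: 27379/8658

27379/8658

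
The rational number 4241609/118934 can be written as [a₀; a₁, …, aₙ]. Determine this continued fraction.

Run the Euclidean algorithm, recording each quotient:
4241609 = 35·118934 + 78919, so a_0 = 35
118934 = 1·78919 + 40015, so a_1 = 1
78919 = 1·40015 + 38904, so a_2 = 1
40015 = 1·38904 + 1111, so a_3 = 1
38904 = 35·1111 + 19, so a_4 = 35
1111 = 58·19 + 9, so a_5 = 58
19 = 2·9 + 1, so a_6 = 2
9 = 9·1 + 0, so a_7 = 9

[35; 1, 1, 1, 35, 58, 2, 9]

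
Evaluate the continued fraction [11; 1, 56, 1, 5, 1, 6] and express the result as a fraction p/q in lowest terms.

a_0 = 11: 11/1
a_1 = 1: 12/1
a_2 = 56: 683/57
a_3 = 1: 695/58
a_4 = 5: 4158/347
a_5 = 1: 4853/405
a_6 = 6: 33276/2777

33276/2777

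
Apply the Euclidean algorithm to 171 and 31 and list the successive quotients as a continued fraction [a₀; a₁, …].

[5; 1, 1, 15]

171 = 5·31 + 16, so a_0 = 5
31 = 1·16 + 15, so a_1 = 1
16 = 1·15 + 1, so a_2 = 1
15 = 15·1 + 0, so a_3 = 15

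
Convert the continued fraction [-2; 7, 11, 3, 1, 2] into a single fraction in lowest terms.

Start with 2.
1 + 1/(2/1) = 1 + 1/2 = 3/2
3 + 1/(3/2) = 3 + 2/3 = 11/3
11 + 1/(11/3) = 11 + 3/11 = 124/11
7 + 1/(124/11) = 7 + 11/124 = 879/124
-2 + 1/(879/124) = -2 + 124/879 = -1634/879

-1634/879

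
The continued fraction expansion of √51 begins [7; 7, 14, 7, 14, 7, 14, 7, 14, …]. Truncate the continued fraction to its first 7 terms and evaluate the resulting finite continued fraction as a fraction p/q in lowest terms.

Start with 14.
7 + 1/(14/1) = 7 + 1/14 = 99/14
14 + 1/(99/14) = 14 + 14/99 = 1400/99
7 + 1/(1400/99) = 7 + 99/1400 = 9899/1400
14 + 1/(9899/1400) = 14 + 1400/9899 = 139986/9899
7 + 1/(139986/9899) = 7 + 9899/139986 = 989801/139986
7 + 1/(989801/139986) = 7 + 139986/989801 = 7068593/989801

7068593/989801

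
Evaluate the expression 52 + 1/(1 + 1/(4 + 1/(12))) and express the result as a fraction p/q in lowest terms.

Start with 12.
4 + 1/(12/1) = 4 + 1/12 = 49/12
1 + 1/(49/12) = 1 + 12/49 = 61/49
52 + 1/(61/49) = 52 + 49/61 = 3221/61

3221/61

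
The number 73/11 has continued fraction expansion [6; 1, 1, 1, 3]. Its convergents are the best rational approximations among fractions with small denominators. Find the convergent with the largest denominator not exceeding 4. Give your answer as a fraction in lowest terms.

a_0 = 6: 6/1  (≤ bound)
a_1 = 1: 7/1  (≤ bound)
a_2 = 1: 13/2  (≤ bound)
a_3 = 1: 20/3  (≤ bound)
a_4 = 3: 73/11  (> 4, stop)

20/3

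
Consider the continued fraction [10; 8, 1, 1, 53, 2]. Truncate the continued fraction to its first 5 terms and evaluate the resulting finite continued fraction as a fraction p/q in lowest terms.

Start with 53.
1 + 1/(53/1) = 1 + 1/53 = 54/53
1 + 1/(54/53) = 1 + 53/54 = 107/54
8 + 1/(107/54) = 8 + 54/107 = 910/107
10 + 1/(910/107) = 10 + 107/910 = 9207/910

9207/910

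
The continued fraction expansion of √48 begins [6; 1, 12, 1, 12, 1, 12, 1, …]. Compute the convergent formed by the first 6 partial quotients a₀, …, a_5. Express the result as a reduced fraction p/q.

1351/195

Build up convergents one term at a time:
a_0 = 6: 6/1
a_1 = 1: 7/1
a_2 = 12: 90/13
a_3 = 1: 97/14
a_4 = 12: 1254/181
a_5 = 1: 1351/195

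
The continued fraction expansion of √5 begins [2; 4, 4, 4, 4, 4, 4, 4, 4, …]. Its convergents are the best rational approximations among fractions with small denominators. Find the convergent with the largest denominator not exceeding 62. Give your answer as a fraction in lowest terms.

a_0 = 2: 2/1  (≤ bound)
a_1 = 4: 9/4  (≤ bound)
a_2 = 4: 38/17  (≤ bound)
a_3 = 4: 161/72  (> 62, stop)

38/17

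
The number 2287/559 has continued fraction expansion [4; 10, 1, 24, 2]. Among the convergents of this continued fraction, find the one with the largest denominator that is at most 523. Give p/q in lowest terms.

a_0 = 4: 4/1  (≤ bound)
a_1 = 10: 41/10  (≤ bound)
a_2 = 1: 45/11  (≤ bound)
a_3 = 24: 1121/274  (≤ bound)
a_4 = 2: 2287/559  (> 523, stop)

1121/274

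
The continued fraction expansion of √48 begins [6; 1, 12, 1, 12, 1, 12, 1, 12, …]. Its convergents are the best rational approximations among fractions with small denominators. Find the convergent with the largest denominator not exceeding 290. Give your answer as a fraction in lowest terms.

a_0 = 6: 6/1  (≤ bound)
a_1 = 1: 7/1  (≤ bound)
a_2 = 12: 90/13  (≤ bound)
a_3 = 1: 97/14  (≤ bound)
a_4 = 12: 1254/181  (≤ bound)
a_5 = 1: 1351/195  (≤ bound)
a_6 = 12: 17466/2521  (> 290, stop)

1351/195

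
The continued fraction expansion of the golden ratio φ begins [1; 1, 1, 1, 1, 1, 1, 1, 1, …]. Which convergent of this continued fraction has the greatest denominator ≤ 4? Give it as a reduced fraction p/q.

5/3

a_0 = 1: 1/1  (≤ bound)
a_1 = 1: 2/1  (≤ bound)
a_2 = 1: 3/2  (≤ bound)
a_3 = 1: 5/3  (≤ bound)
a_4 = 1: 8/5  (> 4, stop)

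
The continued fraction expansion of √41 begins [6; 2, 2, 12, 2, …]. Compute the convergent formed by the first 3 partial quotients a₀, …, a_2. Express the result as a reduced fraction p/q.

Starting at the tail and folding back:
Start with 2.
2 + 1/(2/1) = 2 + 1/2 = 5/2
6 + 1/(5/2) = 6 + 2/5 = 32/5

32/5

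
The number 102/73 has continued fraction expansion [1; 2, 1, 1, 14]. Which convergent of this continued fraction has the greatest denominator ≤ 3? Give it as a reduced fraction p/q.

a_0 = 1: 1/1  (≤ bound)
a_1 = 2: 3/2  (≤ bound)
a_2 = 1: 4/3  (≤ bound)
a_3 = 1: 7/5  (> 3, stop)

4/3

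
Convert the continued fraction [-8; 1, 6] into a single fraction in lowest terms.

-50/7

Build up convergents one term at a time:
a_0 = -8: -8/1
a_1 = 1: -7/1
a_2 = 6: -50/7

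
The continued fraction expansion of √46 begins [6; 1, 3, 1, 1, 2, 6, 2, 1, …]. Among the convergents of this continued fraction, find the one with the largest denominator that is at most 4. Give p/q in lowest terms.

a_0 = 6: 6/1  (≤ bound)
a_1 = 1: 7/1  (≤ bound)
a_2 = 3: 27/4  (≤ bound)
a_3 = 1: 34/5  (> 4, stop)

27/4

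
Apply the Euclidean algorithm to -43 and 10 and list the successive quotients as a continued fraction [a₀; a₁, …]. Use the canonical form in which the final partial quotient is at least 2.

[-5; 1, 2, 3]

Repeatedly divide and take the remainder:
-43 ÷ 10 → quotient -5, remainder 7
10 ÷ 7 → quotient 1, remainder 3
7 ÷ 3 → quotient 2, remainder 1
3 ÷ 1 → quotient 3, remainder 0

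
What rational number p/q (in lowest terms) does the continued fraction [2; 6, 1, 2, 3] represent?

Start with 3.
2 + 1/(3/1) = 2 + 1/3 = 7/3
1 + 1/(7/3) = 1 + 3/7 = 10/7
6 + 1/(10/7) = 6 + 7/10 = 67/10
2 + 1/(67/10) = 2 + 10/67 = 144/67

144/67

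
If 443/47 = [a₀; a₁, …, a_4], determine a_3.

443 ÷ 47 → quotient 9, remainder 20
47 ÷ 20 → quotient 2, remainder 7
20 ÷ 7 → quotient 2, remainder 6
7 ÷ 6 → quotient 1, remainder 1

1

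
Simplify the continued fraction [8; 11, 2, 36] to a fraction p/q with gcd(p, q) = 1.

6785/839

Starting at the tail and folding back:
Start with 36.
2 + 1/(36/1) = 2 + 1/36 = 73/36
11 + 1/(73/36) = 11 + 36/73 = 839/73
8 + 1/(839/73) = 8 + 73/839 = 6785/839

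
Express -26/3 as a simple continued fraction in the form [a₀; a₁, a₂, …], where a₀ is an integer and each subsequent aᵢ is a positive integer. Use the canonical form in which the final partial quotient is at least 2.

[-9; 3]

-26 ÷ 3 → quotient -9, remainder 1
3 ÷ 1 → quotient 3, remainder 0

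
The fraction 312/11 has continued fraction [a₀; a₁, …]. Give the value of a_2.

Repeatedly divide and take the remainder:
312 ÷ 11 → quotient 28, remainder 4
11 ÷ 4 → quotient 2, remainder 3
4 ÷ 3 → quotient 1, remainder 1

1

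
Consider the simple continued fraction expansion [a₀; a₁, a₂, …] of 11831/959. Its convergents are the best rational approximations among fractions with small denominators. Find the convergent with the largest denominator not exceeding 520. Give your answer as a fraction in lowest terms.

a_0 = 12: 12/1  (≤ bound)
a_1 = 2: 25/2  (≤ bound)
a_2 = 1: 37/3  (≤ bound)
a_3 = 31: 1172/95  (≤ bound)
a_4 = 3: 3553/288  (≤ bound)
a_5 = 3: 11831/959  (> 520, stop)

3553/288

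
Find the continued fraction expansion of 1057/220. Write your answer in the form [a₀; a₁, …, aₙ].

⌊1057/220⌋ = 4, remainder 177
⌊220/177⌋ = 1, remainder 43
⌊177/43⌋ = 4, remainder 5
⌊43/5⌋ = 8, remainder 3
⌊5/3⌋ = 1, remainder 2
⌊3/2⌋ = 1, remainder 1
⌊2/1⌋ = 2, remainder 0

[4; 1, 4, 8, 1, 1, 2]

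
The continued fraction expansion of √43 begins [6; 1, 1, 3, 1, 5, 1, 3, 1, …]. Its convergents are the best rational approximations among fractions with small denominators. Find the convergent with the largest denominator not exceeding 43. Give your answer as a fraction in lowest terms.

59/9

List convergents until the denominator exceeds the bound:
a_0 = 6: 6/1  (≤ bound)
a_1 = 1: 7/1  (≤ bound)
a_2 = 1: 13/2  (≤ bound)
a_3 = 3: 46/7  (≤ bound)
a_4 = 1: 59/9  (≤ bound)
a_5 = 5: 341/52  (> 43, stop)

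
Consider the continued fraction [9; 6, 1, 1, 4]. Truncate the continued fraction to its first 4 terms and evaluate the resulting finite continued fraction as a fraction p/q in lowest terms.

Work from the innermost term outward:
Start with 1.
1 + 1/(1/1) = 1 + 1/1 = 2/1
6 + 1/(2/1) = 6 + 1/2 = 13/2
9 + 1/(13/2) = 9 + 2/13 = 119/13

119/13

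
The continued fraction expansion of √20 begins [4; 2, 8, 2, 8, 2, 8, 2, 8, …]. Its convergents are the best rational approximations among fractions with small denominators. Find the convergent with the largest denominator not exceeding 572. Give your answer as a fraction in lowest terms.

1364/305

a_0 = 4: 4/1  (≤ bound)
a_1 = 2: 9/2  (≤ bound)
a_2 = 8: 76/17  (≤ bound)
a_3 = 2: 161/36  (≤ bound)
a_4 = 8: 1364/305  (≤ bound)
a_5 = 2: 2889/646  (> 572, stop)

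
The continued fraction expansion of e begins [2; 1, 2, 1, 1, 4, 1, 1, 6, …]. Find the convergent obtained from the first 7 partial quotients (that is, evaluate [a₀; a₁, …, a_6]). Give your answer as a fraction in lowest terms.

a_0 = 2: 2/1
a_1 = 1: 3/1
a_2 = 2: 8/3
a_3 = 1: 11/4
a_4 = 1: 19/7
a_5 = 4: 87/32
a_6 = 1: 106/39

106/39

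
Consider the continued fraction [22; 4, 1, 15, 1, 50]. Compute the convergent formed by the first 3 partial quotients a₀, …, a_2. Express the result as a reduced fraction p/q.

111/5

Start with 1.
4 + 1/(1/1) = 4 + 1/1 = 5/1
22 + 1/(5/1) = 22 + 1/5 = 111/5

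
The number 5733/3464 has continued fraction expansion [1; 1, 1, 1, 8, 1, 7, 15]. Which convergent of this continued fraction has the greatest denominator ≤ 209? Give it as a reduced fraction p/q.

List convergents until the denominator exceeds the bound:
a_0 = 1: 1/1  (≤ bound)
a_1 = 1: 2/1  (≤ bound)
a_2 = 1: 3/2  (≤ bound)
a_3 = 1: 5/3  (≤ bound)
a_4 = 8: 43/26  (≤ bound)
a_5 = 1: 48/29  (≤ bound)
a_6 = 7: 379/229  (> 209, stop)

48/29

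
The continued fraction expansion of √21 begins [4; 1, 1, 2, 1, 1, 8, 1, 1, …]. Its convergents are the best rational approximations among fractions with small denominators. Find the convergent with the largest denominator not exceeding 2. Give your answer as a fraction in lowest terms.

9/2

a_0 = 4: 4/1  (≤ bound)
a_1 = 1: 5/1  (≤ bound)
a_2 = 1: 9/2  (≤ bound)
a_3 = 2: 23/5  (> 2, stop)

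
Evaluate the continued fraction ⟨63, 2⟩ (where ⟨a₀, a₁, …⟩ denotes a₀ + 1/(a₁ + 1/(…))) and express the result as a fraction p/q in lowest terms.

127/2

Start with 2.
63 + 1/(2/1) = 63 + 1/2 = 127/2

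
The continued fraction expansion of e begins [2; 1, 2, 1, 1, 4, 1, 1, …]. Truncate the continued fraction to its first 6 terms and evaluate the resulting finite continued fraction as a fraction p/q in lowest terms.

a_0 = 2: 2/1
a_1 = 1: 3/1
a_2 = 2: 8/3
a_3 = 1: 11/4
a_4 = 1: 19/7
a_5 = 4: 87/32

87/32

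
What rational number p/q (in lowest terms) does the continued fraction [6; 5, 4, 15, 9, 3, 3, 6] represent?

Use the convergent recurrence hₖ = aₖ·hₖ₋₁ + hₖ₋₂ (and likewise for the denominators kₖ):
a_0 = 6: 6/1
a_1 = 5: 31/5
a_2 = 4: 130/21
a_3 = 15: 1981/320
a_4 = 9: 17959/2901
a_5 = 3: 55858/9023
a_6 = 3: 185533/29970
a_7 = 6: 1169056/188843

1169056/188843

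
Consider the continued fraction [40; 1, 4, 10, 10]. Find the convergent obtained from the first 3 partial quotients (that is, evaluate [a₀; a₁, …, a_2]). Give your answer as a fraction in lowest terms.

204/5

a_0 = 40: 40/1
a_1 = 1: 41/1
a_2 = 4: 204/5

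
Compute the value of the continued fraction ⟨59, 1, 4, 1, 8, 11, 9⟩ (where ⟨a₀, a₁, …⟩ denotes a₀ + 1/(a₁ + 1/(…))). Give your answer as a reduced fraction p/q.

Collapse the nested fraction from the inside out:
Start with 9.
11 + 1/(9/1) = 11 + 1/9 = 100/9
8 + 1/(100/9) = 8 + 9/100 = 809/100
1 + 1/(809/100) = 1 + 100/809 = 909/809
4 + 1/(909/809) = 4 + 809/909 = 4445/909
1 + 1/(4445/909) = 1 + 909/4445 = 5354/4445
59 + 1/(5354/4445) = 59 + 4445/5354 = 320331/5354

320331/5354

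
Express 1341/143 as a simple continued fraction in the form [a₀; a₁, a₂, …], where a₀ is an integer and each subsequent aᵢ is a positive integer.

[9; 2, 1, 1, 1, 5, 3]

Repeatedly divide and take the remainder:
1341 = 9·143 + 54, so a_0 = 9
143 = 2·54 + 35, so a_1 = 2
54 = 1·35 + 19, so a_2 = 1
35 = 1·19 + 16, so a_3 = 1
19 = 1·16 + 3, so a_4 = 1
16 = 5·3 + 1, so a_5 = 5
3 = 3·1 + 0, so a_6 = 3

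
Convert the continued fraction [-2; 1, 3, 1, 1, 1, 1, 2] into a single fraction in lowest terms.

-73/60

Start with 2.
1 + 1/(2/1) = 1 + 1/2 = 3/2
1 + 1/(3/2) = 1 + 2/3 = 5/3
1 + 1/(5/3) = 1 + 3/5 = 8/5
1 + 1/(8/5) = 1 + 5/8 = 13/8
3 + 1/(13/8) = 3 + 8/13 = 47/13
1 + 1/(47/13) = 1 + 13/47 = 60/47
-2 + 1/(60/47) = -2 + 47/60 = -73/60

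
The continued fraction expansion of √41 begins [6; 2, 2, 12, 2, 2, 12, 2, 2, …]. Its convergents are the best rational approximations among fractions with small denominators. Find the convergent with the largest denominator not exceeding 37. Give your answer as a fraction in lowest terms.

List convergents until the denominator exceeds the bound:
a_0 = 6: 6/1  (≤ bound)
a_1 = 2: 13/2  (≤ bound)
a_2 = 2: 32/5  (≤ bound)
a_3 = 12: 397/62  (> 37, stop)

32/5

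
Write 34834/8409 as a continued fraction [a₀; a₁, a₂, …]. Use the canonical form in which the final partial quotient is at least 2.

[4; 7, 52, 11, 2]

Apply division with remainder until the remainder is 0:
⌊34834/8409⌋ = 4, remainder 1198
⌊8409/1198⌋ = 7, remainder 23
⌊1198/23⌋ = 52, remainder 2
⌊23/2⌋ = 11, remainder 1
⌊2/1⌋ = 2, remainder 0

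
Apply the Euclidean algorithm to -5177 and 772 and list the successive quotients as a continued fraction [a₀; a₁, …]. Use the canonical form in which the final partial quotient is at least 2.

-5177 ÷ 772 → quotient -7, remainder 227
772 ÷ 227 → quotient 3, remainder 91
227 ÷ 91 → quotient 2, remainder 45
91 ÷ 45 → quotient 2, remainder 1
45 ÷ 1 → quotient 45, remainder 0

[-7; 3, 2, 2, 45]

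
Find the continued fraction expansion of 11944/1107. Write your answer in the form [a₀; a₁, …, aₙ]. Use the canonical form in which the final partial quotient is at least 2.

[10; 1, 3, 1, 3, 58]

Apply division with remainder until the remainder is 0:
11944 = 10·1107 + 874, so a_0 = 10
1107 = 1·874 + 233, so a_1 = 1
874 = 3·233 + 175, so a_2 = 3
233 = 1·175 + 58, so a_3 = 1
175 = 3·58 + 1, so a_4 = 3
58 = 58·1 + 0, so a_5 = 58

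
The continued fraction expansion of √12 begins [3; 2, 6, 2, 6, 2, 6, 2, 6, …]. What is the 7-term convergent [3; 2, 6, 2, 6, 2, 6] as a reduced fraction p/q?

Start with 6.
2 + 1/(6/1) = 2 + 1/6 = 13/6
6 + 1/(13/6) = 6 + 6/13 = 84/13
2 + 1/(84/13) = 2 + 13/84 = 181/84
6 + 1/(181/84) = 6 + 84/181 = 1170/181
2 + 1/(1170/181) = 2 + 181/1170 = 2521/1170
3 + 1/(2521/1170) = 3 + 1170/2521 = 8733/2521

8733/2521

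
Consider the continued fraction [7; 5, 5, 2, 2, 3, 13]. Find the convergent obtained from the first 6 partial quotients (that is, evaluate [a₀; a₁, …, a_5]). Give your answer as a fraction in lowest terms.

Collapse the nested fraction from the inside out:
Start with 3.
2 + 1/(3/1) = 2 + 1/3 = 7/3
2 + 1/(7/3) = 2 + 3/7 = 17/7
5 + 1/(17/7) = 5 + 7/17 = 92/17
5 + 1/(92/17) = 5 + 17/92 = 477/92
7 + 1/(477/92) = 7 + 92/477 = 3431/477

3431/477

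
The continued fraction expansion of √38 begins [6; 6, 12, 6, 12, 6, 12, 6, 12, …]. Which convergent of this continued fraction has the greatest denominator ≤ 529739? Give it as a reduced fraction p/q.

a_0 = 6: 6/1  (≤ bound)
a_1 = 6: 37/6  (≤ bound)
a_2 = 12: 450/73  (≤ bound)
a_3 = 6: 2737/444  (≤ bound)
a_4 = 12: 33294/5401  (≤ bound)
a_5 = 6: 202501/32850  (≤ bound)
a_6 = 12: 2463306/399601  (≤ bound)
a_7 = 6: 14982337/2430456  (> 529739, stop)

2463306/399601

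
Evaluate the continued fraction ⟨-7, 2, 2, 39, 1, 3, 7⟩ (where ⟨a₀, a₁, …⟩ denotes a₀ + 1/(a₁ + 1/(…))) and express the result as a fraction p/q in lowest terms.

a_0 = -7: -7/1
a_1 = 2: -13/2
a_2 = 2: -33/5
a_3 = 39: -1300/197
a_4 = 1: -1333/202
a_5 = 3: -5299/803
a_6 = 7: -38426/5823

-38426/5823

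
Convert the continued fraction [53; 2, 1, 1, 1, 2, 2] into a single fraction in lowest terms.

Use the convergent recurrence hₖ = aₖ·hₖ₋₁ + hₖ₋₂ (and likewise for the denominators kₖ):
a_0 = 53: 53/1
a_1 = 2: 107/2
a_2 = 1: 160/3
a_3 = 1: 267/5
a_4 = 1: 427/8
a_5 = 2: 1121/21
a_6 = 2: 2669/50

2669/50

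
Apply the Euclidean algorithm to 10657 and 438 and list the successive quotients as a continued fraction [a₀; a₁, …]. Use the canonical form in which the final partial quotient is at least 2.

10657 ÷ 438 → quotient 24, remainder 145
438 ÷ 145 → quotient 3, remainder 3
145 ÷ 3 → quotient 48, remainder 1
3 ÷ 1 → quotient 3, remainder 0

[24; 3, 48, 3]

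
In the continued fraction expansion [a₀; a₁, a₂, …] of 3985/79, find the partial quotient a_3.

3985 = 50·79 + 35, so a_0 = 50
79 = 2·35 + 9, so a_1 = 2
35 = 3·9 + 8, so a_2 = 3
9 = 1·8 + 1, so a_3 = 1

1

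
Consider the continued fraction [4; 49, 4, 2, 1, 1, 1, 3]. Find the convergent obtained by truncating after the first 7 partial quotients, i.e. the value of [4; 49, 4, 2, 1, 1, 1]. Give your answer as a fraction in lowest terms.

6927/1723

a_0 = 4: 4/1
a_1 = 49: 197/49
a_2 = 4: 792/197
a_3 = 2: 1781/443
a_4 = 1: 2573/640
a_5 = 1: 4354/1083
a_6 = 1: 6927/1723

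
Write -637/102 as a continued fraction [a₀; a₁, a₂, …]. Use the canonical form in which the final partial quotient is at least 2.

Run the Euclidean algorithm, recording each quotient:
-637 ÷ 102 → quotient -7, remainder 77
102 ÷ 77 → quotient 1, remainder 25
77 ÷ 25 → quotient 3, remainder 2
25 ÷ 2 → quotient 12, remainder 1
2 ÷ 1 → quotient 2, remainder 0

[-7; 1, 3, 12, 2]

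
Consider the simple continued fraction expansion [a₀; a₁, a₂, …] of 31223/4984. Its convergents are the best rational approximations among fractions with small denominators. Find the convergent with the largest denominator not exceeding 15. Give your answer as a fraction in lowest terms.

94/15

List convergents until the denominator exceeds the bound:
a_0 = 6: 6/1  (≤ bound)
a_1 = 3: 19/3  (≤ bound)
a_2 = 1: 25/4  (≤ bound)
a_3 = 3: 94/15  (≤ bound)
a_4 = 1: 119/19  (> 15, stop)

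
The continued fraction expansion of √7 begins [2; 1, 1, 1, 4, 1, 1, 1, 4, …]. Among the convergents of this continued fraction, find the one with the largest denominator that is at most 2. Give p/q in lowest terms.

a_0 = 2: 2/1  (≤ bound)
a_1 = 1: 3/1  (≤ bound)
a_2 = 1: 5/2  (≤ bound)
a_3 = 1: 8/3  (> 2, stop)

5/2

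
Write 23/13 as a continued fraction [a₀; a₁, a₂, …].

23 = 1·13 + 10, so a_0 = 1
13 = 1·10 + 3, so a_1 = 1
10 = 3·3 + 1, so a_2 = 3
3 = 3·1 + 0, so a_3 = 3

[1; 1, 3, 3]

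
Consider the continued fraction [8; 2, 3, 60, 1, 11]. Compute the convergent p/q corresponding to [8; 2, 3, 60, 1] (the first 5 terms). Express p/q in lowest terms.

3616/429

Collapse the nested fraction from the inside out:
Start with 1.
60 + 1/(1/1) = 60 + 1/1 = 61/1
3 + 1/(61/1) = 3 + 1/61 = 184/61
2 + 1/(184/61) = 2 + 61/184 = 429/184
8 + 1/(429/184) = 8 + 184/429 = 3616/429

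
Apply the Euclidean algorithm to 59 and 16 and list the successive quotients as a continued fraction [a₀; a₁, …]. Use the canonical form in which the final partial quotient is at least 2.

Apply division with remainder until the remainder is 0:
59 = 3·16 + 11, so a_0 = 3
16 = 1·11 + 5, so a_1 = 1
11 = 2·5 + 1, so a_2 = 2
5 = 5·1 + 0, so a_3 = 5

[3; 1, 2, 5]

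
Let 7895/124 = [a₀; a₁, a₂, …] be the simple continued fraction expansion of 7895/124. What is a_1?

1

7895 ÷ 124 → quotient 63, remainder 83
124 ÷ 83 → quotient 1, remainder 41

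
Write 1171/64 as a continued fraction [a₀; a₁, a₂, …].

[18; 3, 2, 1, 2, 2]

1171 ÷ 64 → quotient 18, remainder 19
64 ÷ 19 → quotient 3, remainder 7
19 ÷ 7 → quotient 2, remainder 5
7 ÷ 5 → quotient 1, remainder 2
5 ÷ 2 → quotient 2, remainder 1
2 ÷ 1 → quotient 2, remainder 0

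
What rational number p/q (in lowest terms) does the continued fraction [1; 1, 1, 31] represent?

Build up convergents one term at a time:
a_0 = 1: 1/1
a_1 = 1: 2/1
a_2 = 1: 3/2
a_3 = 31: 95/63

95/63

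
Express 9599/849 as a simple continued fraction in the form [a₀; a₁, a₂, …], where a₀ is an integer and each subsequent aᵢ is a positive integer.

⌊9599/849⌋ = 11, remainder 260
⌊849/260⌋ = 3, remainder 69
⌊260/69⌋ = 3, remainder 53
⌊69/53⌋ = 1, remainder 16
⌊53/16⌋ = 3, remainder 5
⌊16/5⌋ = 3, remainder 1
⌊5/1⌋ = 5, remainder 0

[11; 3, 3, 1, 3, 3, 5]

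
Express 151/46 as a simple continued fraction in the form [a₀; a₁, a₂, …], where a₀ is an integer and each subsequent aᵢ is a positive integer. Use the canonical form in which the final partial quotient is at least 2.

151 = 3·46 + 13, so a_0 = 3
46 = 3·13 + 7, so a_1 = 3
13 = 1·7 + 6, so a_2 = 1
7 = 1·6 + 1, so a_3 = 1
6 = 6·1 + 0, so a_4 = 6

[3; 3, 1, 1, 6]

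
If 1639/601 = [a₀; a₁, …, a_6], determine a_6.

Run the Euclidean algorithm, recording each quotient:
1639 ÷ 601 → quotient 2, remainder 437
601 ÷ 437 → quotient 1, remainder 164
437 ÷ 164 → quotient 2, remainder 109
164 ÷ 109 → quotient 1, remainder 55
109 ÷ 55 → quotient 1, remainder 54
55 ÷ 54 → quotient 1, remainder 1
54 ÷ 1 → quotient 54, remainder 0

54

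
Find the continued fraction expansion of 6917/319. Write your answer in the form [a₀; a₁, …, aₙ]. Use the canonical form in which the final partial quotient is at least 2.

[21; 1, 2, 6, 3, 5]

Apply division with remainder until the remainder is 0:
6917 ÷ 319 → quotient 21, remainder 218
319 ÷ 218 → quotient 1, remainder 101
218 ÷ 101 → quotient 2, remainder 16
101 ÷ 16 → quotient 6, remainder 5
16 ÷ 5 → quotient 3, remainder 1
5 ÷ 1 → quotient 5, remainder 0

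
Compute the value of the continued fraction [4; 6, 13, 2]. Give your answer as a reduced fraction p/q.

Starting at the tail and folding back:
Start with 2.
13 + 1/(2/1) = 13 + 1/2 = 27/2
6 + 1/(27/2) = 6 + 2/27 = 164/27
4 + 1/(164/27) = 4 + 27/164 = 683/164

683/164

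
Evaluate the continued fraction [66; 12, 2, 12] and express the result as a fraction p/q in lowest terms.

Collapse the nested fraction from the inside out:
Start with 12.
2 + 1/(12/1) = 2 + 1/12 = 25/12
12 + 1/(25/12) = 12 + 12/25 = 312/25
66 + 1/(312/25) = 66 + 25/312 = 20617/312

20617/312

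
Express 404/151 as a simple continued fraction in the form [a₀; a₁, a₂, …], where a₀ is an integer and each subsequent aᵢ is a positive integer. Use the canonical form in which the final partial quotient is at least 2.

[2; 1, 2, 12, 4]

Apply division with remainder until the remainder is 0:
404 = 2·151 + 102, so a_0 = 2
151 = 1·102 + 49, so a_1 = 1
102 = 2·49 + 4, so a_2 = 2
49 = 12·4 + 1, so a_3 = 12
4 = 4·1 + 0, so a_4 = 4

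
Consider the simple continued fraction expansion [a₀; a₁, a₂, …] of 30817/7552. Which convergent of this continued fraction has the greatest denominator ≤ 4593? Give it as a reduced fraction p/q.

a_0 = 4: 4/1  (≤ bound)
a_1 = 12: 49/12  (≤ bound)
a_2 = 2: 102/25  (≤ bound)
a_3 = 2: 253/62  (≤ bound)
a_4 = 60: 15282/3745  (≤ bound)
a_5 = 2: 30817/7552  (> 4593, stop)

15282/3745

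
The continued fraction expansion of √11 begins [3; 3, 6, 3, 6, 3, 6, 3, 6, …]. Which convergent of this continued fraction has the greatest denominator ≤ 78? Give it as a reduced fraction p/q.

199/60

List convergents until the denominator exceeds the bound:
a_0 = 3: 3/1  (≤ bound)
a_1 = 3: 10/3  (≤ bound)
a_2 = 6: 63/19  (≤ bound)
a_3 = 3: 199/60  (≤ bound)
a_4 = 6: 1257/379  (> 78, stop)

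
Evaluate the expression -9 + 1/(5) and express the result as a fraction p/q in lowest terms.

a_0 = -9: -9/1
a_1 = 5: -44/5

-44/5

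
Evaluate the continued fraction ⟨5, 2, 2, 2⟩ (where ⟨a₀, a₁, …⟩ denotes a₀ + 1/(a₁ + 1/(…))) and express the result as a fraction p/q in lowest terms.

65/12

a_0 = 5: 5/1
a_1 = 2: 11/2
a_2 = 2: 27/5
a_3 = 2: 65/12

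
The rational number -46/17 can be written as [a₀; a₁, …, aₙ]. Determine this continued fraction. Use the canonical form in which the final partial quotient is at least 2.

⌊-46/17⌋ = -3, remainder 5
⌊17/5⌋ = 3, remainder 2
⌊5/2⌋ = 2, remainder 1
⌊2/1⌋ = 2, remainder 0

[-3; 3, 2, 2]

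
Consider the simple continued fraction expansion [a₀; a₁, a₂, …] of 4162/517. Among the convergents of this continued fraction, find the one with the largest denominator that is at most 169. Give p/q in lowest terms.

a_0 = 8: 8/1  (≤ bound)
a_1 = 19: 153/19  (≤ bound)
a_2 = 1: 161/20  (≤ bound)
a_3 = 7: 1280/159  (≤ bound)
a_4 = 1: 1441/179  (> 169, stop)

1280/159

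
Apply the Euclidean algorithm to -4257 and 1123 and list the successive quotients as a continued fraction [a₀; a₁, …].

[-4; 4, 1, 3, 1, 1, 12, 2]

Repeatedly divide and take the remainder:
⌊-4257/1123⌋ = -4, remainder 235
⌊1123/235⌋ = 4, remainder 183
⌊235/183⌋ = 1, remainder 52
⌊183/52⌋ = 3, remainder 27
⌊52/27⌋ = 1, remainder 25
⌊27/25⌋ = 1, remainder 2
⌊25/2⌋ = 12, remainder 1
⌊2/1⌋ = 2, remainder 0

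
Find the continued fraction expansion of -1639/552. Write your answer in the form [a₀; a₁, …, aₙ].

⌊-1639/552⌋ = -3, remainder 17
⌊552/17⌋ = 32, remainder 8
⌊17/8⌋ = 2, remainder 1
⌊8/1⌋ = 8, remainder 0

[-3; 32, 2, 8]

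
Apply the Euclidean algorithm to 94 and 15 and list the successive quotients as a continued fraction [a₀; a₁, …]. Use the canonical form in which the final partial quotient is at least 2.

[6; 3, 1, 3]

⌊94/15⌋ = 6, remainder 4
⌊15/4⌋ = 3, remainder 3
⌊4/3⌋ = 1, remainder 1
⌊3/1⌋ = 3, remainder 0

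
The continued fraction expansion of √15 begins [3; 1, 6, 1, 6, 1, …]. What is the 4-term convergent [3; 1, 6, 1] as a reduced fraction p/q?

a_0 = 3: 3/1
a_1 = 1: 4/1
a_2 = 6: 27/7
a_3 = 1: 31/8

31/8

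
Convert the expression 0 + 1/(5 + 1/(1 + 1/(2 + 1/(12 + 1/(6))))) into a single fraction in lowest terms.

Build up convergents one term at a time:
a_0 = 0: 0/1
a_1 = 5: 1/5
a_2 = 1: 1/6
a_3 = 2: 3/17
a_4 = 12: 37/210
a_5 = 6: 225/1277

225/1277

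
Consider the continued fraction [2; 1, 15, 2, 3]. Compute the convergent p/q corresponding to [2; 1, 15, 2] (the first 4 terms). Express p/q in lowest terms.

Start with 2.
15 + 1/(2/1) = 15 + 1/2 = 31/2
1 + 1/(31/2) = 1 + 2/31 = 33/31
2 + 1/(33/31) = 2 + 31/33 = 97/33

97/33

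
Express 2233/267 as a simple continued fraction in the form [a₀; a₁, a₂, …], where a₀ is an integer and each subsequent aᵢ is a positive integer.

Run the Euclidean algorithm, recording each quotient:
2233 ÷ 267 → quotient 8, remainder 97
267 ÷ 97 → quotient 2, remainder 73
97 ÷ 73 → quotient 1, remainder 24
73 ÷ 24 → quotient 3, remainder 1
24 ÷ 1 → quotient 24, remainder 0

[8; 2, 1, 3, 24]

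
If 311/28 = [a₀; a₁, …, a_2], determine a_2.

3

Run the Euclidean algorithm, recording each quotient:
311 ÷ 28 → quotient 11, remainder 3
28 ÷ 3 → quotient 9, remainder 1
3 ÷ 1 → quotient 3, remainder 0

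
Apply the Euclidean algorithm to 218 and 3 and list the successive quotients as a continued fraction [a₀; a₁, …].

[72; 1, 2]

218 = 72·3 + 2, so a_0 = 72
3 = 1·2 + 1, so a_1 = 1
2 = 2·1 + 0, so a_2 = 2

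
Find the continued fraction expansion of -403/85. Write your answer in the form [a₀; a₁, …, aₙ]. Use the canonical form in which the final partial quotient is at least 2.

-403 ÷ 85 → quotient -5, remainder 22
85 ÷ 22 → quotient 3, remainder 19
22 ÷ 19 → quotient 1, remainder 3
19 ÷ 3 → quotient 6, remainder 1
3 ÷ 1 → quotient 3, remainder 0

[-5; 3, 1, 6, 3]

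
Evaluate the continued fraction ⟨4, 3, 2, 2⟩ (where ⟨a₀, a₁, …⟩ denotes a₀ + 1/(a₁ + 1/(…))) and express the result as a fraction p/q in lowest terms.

73/17

Compute successive convergents:
a_0 = 4: 4/1
a_1 = 3: 13/3
a_2 = 2: 30/7
a_3 = 2: 73/17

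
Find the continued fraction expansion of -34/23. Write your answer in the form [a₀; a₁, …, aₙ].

[-2; 1, 1, 11]

-34 ÷ 23 → quotient -2, remainder 12
23 ÷ 12 → quotient 1, remainder 11
12 ÷ 11 → quotient 1, remainder 1
11 ÷ 1 → quotient 11, remainder 0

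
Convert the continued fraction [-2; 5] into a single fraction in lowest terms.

-9/5

Start with 5.
-2 + 1/(5/1) = -2 + 1/5 = -9/5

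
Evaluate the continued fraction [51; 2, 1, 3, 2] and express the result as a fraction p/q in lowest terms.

1284/25

Compute successive convergents:
a_0 = 51: 51/1
a_1 = 2: 103/2
a_2 = 1: 154/3
a_3 = 3: 565/11
a_4 = 2: 1284/25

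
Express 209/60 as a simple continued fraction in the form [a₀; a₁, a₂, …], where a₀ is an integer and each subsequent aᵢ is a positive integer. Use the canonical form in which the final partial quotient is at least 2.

⌊209/60⌋ = 3, remainder 29
⌊60/29⌋ = 2, remainder 2
⌊29/2⌋ = 14, remainder 1
⌊2/1⌋ = 2, remainder 0

[3; 2, 14, 2]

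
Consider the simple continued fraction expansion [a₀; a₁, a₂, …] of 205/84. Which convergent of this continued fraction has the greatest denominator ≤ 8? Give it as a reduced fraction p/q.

17/7

a_0 = 2: 2/1  (≤ bound)
a_1 = 2: 5/2  (≤ bound)
a_2 = 3: 17/7  (≤ bound)
a_3 = 1: 22/9  (> 8, stop)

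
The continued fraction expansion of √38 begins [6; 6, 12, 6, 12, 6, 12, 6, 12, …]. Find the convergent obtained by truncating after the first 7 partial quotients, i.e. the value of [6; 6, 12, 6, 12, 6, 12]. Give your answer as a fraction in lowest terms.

Build up convergents one term at a time:
a_0 = 6: 6/1
a_1 = 6: 37/6
a_2 = 12: 450/73
a_3 = 6: 2737/444
a_4 = 12: 33294/5401
a_5 = 6: 202501/32850
a_6 = 12: 2463306/399601

2463306/399601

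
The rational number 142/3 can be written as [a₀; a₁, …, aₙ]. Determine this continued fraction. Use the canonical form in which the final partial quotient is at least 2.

Apply division with remainder until the remainder is 0:
⌊142/3⌋ = 47, remainder 1
⌊3/1⌋ = 3, remainder 0

[47; 3]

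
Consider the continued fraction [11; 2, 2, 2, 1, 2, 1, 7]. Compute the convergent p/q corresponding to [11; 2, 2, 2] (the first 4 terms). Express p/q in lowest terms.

137/12

a_0 = 11: 11/1
a_1 = 2: 23/2
a_2 = 2: 57/5
a_3 = 2: 137/12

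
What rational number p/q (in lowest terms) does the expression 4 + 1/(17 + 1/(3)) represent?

211/52

Build up convergents one term at a time:
a_0 = 4: 4/1
a_1 = 17: 69/17
a_2 = 3: 211/52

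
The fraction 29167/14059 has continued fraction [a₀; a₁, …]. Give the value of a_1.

⌊29167/14059⌋ = 2, remainder 1049
⌊14059/1049⌋ = 13, remainder 422

13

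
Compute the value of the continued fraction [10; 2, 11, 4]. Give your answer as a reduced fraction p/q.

Starting at the tail and folding back:
Start with 4.
11 + 1/(4/1) = 11 + 1/4 = 45/4
2 + 1/(45/4) = 2 + 4/45 = 94/45
10 + 1/(94/45) = 10 + 45/94 = 985/94

985/94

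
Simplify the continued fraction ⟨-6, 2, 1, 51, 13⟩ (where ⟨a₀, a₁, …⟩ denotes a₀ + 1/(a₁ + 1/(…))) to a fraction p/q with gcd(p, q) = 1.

-11431/2018

Start with 13.
51 + 1/(13/1) = 51 + 1/13 = 664/13
1 + 1/(664/13) = 1 + 13/664 = 677/664
2 + 1/(677/664) = 2 + 664/677 = 2018/677
-6 + 1/(2018/677) = -6 + 677/2018 = -11431/2018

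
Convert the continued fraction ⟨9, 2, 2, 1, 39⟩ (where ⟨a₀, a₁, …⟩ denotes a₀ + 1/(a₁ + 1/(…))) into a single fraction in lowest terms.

Starting at the tail and folding back:
Start with 39.
1 + 1/(39/1) = 1 + 1/39 = 40/39
2 + 1/(40/39) = 2 + 39/40 = 119/40
2 + 1/(119/40) = 2 + 40/119 = 278/119
9 + 1/(278/119) = 9 + 119/278 = 2621/278

2621/278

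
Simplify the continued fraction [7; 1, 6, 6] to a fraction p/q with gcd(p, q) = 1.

338/43

Compute successive convergents:
a_0 = 7: 7/1
a_1 = 1: 8/1
a_2 = 6: 55/7
a_3 = 6: 338/43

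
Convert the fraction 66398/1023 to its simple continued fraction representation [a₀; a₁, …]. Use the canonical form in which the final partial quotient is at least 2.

66398 ÷ 1023 → quotient 64, remainder 926
1023 ÷ 926 → quotient 1, remainder 97
926 ÷ 97 → quotient 9, remainder 53
97 ÷ 53 → quotient 1, remainder 44
53 ÷ 44 → quotient 1, remainder 9
44 ÷ 9 → quotient 4, remainder 8
9 ÷ 8 → quotient 1, remainder 1
8 ÷ 1 → quotient 8, remainder 0

[64; 1, 9, 1, 1, 4, 1, 8]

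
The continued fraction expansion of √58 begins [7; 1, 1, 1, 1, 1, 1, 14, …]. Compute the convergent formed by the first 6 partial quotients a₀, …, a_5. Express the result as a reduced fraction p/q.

61/8

Starting at the tail and folding back:
Start with 1.
1 + 1/(1/1) = 1 + 1/1 = 2/1
1 + 1/(2/1) = 1 + 1/2 = 3/2
1 + 1/(3/2) = 1 + 2/3 = 5/3
1 + 1/(5/3) = 1 + 3/5 = 8/5
7 + 1/(8/5) = 7 + 5/8 = 61/8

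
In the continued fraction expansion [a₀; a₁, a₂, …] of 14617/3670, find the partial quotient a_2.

Run the Euclidean algorithm, recording each quotient:
⌊14617/3670⌋ = 3, remainder 3607
⌊3670/3607⌋ = 1, remainder 63
⌊3607/63⌋ = 57, remainder 16

57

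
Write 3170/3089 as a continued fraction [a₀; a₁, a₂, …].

Apply division with remainder until the remainder is 0:
3170 = 1·3089 + 81, so a_0 = 1
3089 = 38·81 + 11, so a_1 = 38
81 = 7·11 + 4, so a_2 = 7
11 = 2·4 + 3, so a_3 = 2
4 = 1·3 + 1, so a_4 = 1
3 = 3·1 + 0, so a_5 = 3

[1; 38, 7, 2, 1, 3]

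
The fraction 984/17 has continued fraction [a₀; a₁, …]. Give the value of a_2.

984 ÷ 17 → quotient 57, remainder 15
17 ÷ 15 → quotient 1, remainder 2
15 ÷ 2 → quotient 7, remainder 1

7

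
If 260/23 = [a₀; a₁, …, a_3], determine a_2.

3

Repeatedly divide and take the remainder:
260 = 11·23 + 7, so a_0 = 11
23 = 3·7 + 2, so a_1 = 3
7 = 3·2 + 1, so a_2 = 3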